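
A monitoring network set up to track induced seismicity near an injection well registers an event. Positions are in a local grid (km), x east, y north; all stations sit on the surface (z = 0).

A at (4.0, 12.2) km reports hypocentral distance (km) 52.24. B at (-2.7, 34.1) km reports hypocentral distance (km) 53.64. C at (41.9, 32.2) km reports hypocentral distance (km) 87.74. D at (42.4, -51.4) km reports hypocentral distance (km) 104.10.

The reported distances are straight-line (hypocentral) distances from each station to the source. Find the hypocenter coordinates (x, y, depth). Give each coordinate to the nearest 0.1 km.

(-35.5, 8.7, 34.0)

Each station gives a sphere (x−x_i)² + (y−y_i)² + z² = d_i² (stations at z=0).
Subtracting the A sphere from B and C: z² cancels, leaving linear equations in x and y:
-13.4 x + 43.8 y = 857.03
75.8 x + 40.0 y = -2341.68
Solving: x ≈ -35.489, y ≈ 8.710 km (keep extra digits for the depth step; rounded: -35.5, 8.7).
Then from the A sphere: z² = 52.24² − (x − 4.0)² − (y − 12.2)² with x = -35.489, y = 8.710, so z ≈ 34.021 ≈ 34.0 km.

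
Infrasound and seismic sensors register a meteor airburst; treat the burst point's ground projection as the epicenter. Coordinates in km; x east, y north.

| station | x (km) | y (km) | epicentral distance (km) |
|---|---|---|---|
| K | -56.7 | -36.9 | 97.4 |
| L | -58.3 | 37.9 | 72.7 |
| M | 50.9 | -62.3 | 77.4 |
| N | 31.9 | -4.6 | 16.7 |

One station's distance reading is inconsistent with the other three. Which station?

L

Solve using three stations at a time. Using K, M, N (subtract circle equations pairwise → linear system) gives (x, y) ≈ (27.8, 11.6).
Distances from that point to each station vs reported:
  K: calculated 97.4 vs reported 97.4 → residual 0.0 km
  L: calculated 90.0 vs reported 72.7 → residual 17.3 km
  M: calculated 77.4 vs reported 77.4 → residual 0.0 km
  N: calculated 16.7 vs reported 16.7 → residual 0.0 km
K, M, N are mutually consistent (residuals ≈ 0); L is off by 17.3 km.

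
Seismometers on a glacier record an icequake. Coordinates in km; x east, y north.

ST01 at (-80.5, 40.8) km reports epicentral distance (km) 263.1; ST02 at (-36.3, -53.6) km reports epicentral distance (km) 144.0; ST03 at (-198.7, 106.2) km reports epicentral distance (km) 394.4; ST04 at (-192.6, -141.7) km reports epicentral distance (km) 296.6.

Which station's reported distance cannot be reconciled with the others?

Solve using three stations at a time. Using ST01, ST03, ST04 (subtract circle equations pairwise → linear system) gives (x, y) ≈ (103.8, -146.7).
Distances from that point to each station vs reported:
  ST01: calculated 262.9 vs reported 263.1 → residual 0.2 km
  ST02: calculated 168.2 vs reported 144.0 → residual 24.2 km
  ST03: calculated 394.2 vs reported 394.4 → residual 0.2 km
  ST04: calculated 296.4 vs reported 296.6 → residual 0.2 km
ST01, ST03, ST04 are mutually consistent (residuals ≈ 0); ST02 is off by 24.2 km.

ST02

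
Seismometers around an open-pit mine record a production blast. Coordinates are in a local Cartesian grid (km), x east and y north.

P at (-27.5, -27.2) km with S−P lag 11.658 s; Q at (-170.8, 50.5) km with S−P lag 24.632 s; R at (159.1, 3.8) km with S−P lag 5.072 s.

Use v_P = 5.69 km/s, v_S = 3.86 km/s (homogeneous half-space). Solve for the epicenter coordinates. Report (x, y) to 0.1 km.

Distance from S−P lag: d = Δt · v_P v_S / (v_P − v_S) = Δt · (5.69·3.86)/(5.69−3.86) ≈ 12.0019·Δt.
So d_P = 139.92, d_Q = 295.63, d_R = 60.87 km.
Circle about each station: (x + 27.5)² + (y + 27.2)² = 139.92²; (x + 170.8)² + (y − 50.5)² = 295.63²; (x − 159.1)² + (y − 3.8)² = 60.87².
Subtracting pairs of circle equations eliminates x²+y² and gives linear equations (the radical axes):
-286.6 x + 155.4 y = -37592.69
373.2 x + 62.0 y = 39703.61
Solving the 2×2 system: x ≈ 112.2, y ≈ -35.0 km.
Check against P (with the unrounded x, y): √((x + 27.5)²+(y + 27.2)²) = 139.92 ≈ 139.92 km. ✓

112.2 km east, -35.0 km north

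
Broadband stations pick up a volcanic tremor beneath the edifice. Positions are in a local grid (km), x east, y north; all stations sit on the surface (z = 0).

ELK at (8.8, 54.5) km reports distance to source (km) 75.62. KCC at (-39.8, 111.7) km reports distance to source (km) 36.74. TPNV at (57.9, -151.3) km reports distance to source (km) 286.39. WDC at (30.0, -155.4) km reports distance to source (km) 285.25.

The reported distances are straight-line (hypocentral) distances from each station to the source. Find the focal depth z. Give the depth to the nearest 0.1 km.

Each station gives a sphere (x−x_i)² + (y−y_i)² + z² = d_i² (stations at z=0).
Subtracting the ELK sphere from KCC and TPNV: z² cancels, leaving linear equations in x and y:
-97.2 x + 114.4 y = 15381.80
98.2 x − 411.6 y = -53104.44
Solving: x ≈ -8.897, y ≈ 126.897 km (keep extra digits for the depth step; rounded: -8.9, 126.9).
Then from the ELK sphere: z² = 75.62² − (x − 8.8)² − (y − 54.5)² with x = -8.897, y = 126.897, so z ≈ 12.801 ≈ 12.8 km.

depth ≈ 12.8 km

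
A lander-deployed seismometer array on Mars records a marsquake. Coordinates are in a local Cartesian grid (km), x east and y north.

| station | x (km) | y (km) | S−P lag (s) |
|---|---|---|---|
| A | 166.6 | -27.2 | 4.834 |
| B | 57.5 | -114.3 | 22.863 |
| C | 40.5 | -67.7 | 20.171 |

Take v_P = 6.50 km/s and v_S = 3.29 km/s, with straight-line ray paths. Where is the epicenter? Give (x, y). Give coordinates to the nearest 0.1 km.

154.9 km east, 2.8 km north

Distance from S−P lag: d = Δt · v_P v_S / (v_P − v_S) = Δt · (6.50·3.29)/(6.50−3.29) ≈ 6.6620·Δt.
So d_A = 32.20, d_B = 152.31, d_C = 134.38 km.
Circle about each station: (x − 166.6)² + (y + 27.2)² = 32.20²; (x − 57.5)² + (y + 114.3)² = 152.31²; (x − 40.5)² + (y + 67.7)² = 134.38².
Subtracting pairs of circle equations eliminates x²+y² and gives linear equations (the radical axes):
-218.2 x − 174.2 y = -34286.16
-252.2 x − 81.0 y = -39293.00
Solving the 2×2 system: x ≈ 154.9, y ≈ 2.8 km.
Check against A (with the unrounded x, y): √((x − 166.6)²+(y + 27.2)²) = 32.19 ≈ 32.20 km. ✓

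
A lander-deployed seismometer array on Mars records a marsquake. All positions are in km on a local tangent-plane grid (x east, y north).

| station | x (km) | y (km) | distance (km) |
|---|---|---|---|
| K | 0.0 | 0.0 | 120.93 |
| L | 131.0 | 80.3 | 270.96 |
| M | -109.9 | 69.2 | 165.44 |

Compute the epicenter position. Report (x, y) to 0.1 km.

-77.3 km east, -93.0 km north

Circle about each station: x² + y² = 120.93²; (x − 131.0)² + (y − 80.3)² = 270.96²; (x + 109.9)² + (y − 69.2)² = 165.44².
Subtracting the K equation from the L and M equations removes the quadratic terms:
262.0 x + 160.6 y = -35186.17
-219.8 x + 138.4 y = 4120.32
Solving the 2×2 system: x ≈ -77.3, y ≈ -93.0 km.
Check against K (with the unrounded x, y): √(x²+y²) = 120.92 ≈ 120.93 km. ✓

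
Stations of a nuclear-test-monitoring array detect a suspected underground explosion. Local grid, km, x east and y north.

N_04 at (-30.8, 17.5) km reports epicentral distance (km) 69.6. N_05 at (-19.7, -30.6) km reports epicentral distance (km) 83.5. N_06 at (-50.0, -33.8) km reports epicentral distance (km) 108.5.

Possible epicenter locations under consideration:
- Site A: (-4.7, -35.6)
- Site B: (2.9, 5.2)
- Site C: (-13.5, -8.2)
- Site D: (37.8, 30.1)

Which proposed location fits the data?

For each candidate, compare |candidate − station| to the reported distance:
Site A: residuals N_04 10.4, N_05 67.7, N_06 63.2 → max 67.7 km
Site B: residuals N_04 33.7, N_05 41.2, N_06 42.8 → max 42.8 km
Site C: residuals N_04 38.6, N_05 60.3, N_06 63.9 → max 63.9 km
Site D: residuals N_04 0.1, N_05 0.1, N_06 0.1 → max 0.1 km
Only Site D has all residuals ≈ 0.

Site D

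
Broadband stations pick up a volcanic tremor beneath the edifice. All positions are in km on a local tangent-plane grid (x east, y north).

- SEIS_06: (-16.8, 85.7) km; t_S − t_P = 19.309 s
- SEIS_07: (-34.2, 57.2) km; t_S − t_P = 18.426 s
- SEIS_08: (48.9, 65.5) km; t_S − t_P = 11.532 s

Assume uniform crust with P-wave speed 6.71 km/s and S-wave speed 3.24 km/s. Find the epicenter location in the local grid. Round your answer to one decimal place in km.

(62.8, -5.4)

Distance from S−P lag: d = Δt · v_P v_S / (v_P − v_S) = Δt · (6.71·3.24)/(6.71−3.24) ≈ 6.2652·Δt.
So d_SEIS_06 = 120.98, d_SEIS_07 = 115.44, d_SEIS_08 = 72.25 km.
Circle about each station: (x + 16.8)² + (y − 85.7)² = 120.98²; (x + 34.2)² + (y − 57.2)² = 115.44²; (x − 48.9)² + (y − 65.5)² = 72.25².
Subtracting the SEIS_06 equation from the SEIS_07 and SEIS_08 equations removes the quadratic terms:
-34.8 x − 57.0 y = -1875.48
131.4 x − 40.4 y = 8470.83
Solving the 2×2 system: x ≈ 62.8, y ≈ -5.4 km.
Check against SEIS_06 (with the unrounded x, y): √((x + 16.8)²+(y − 85.7)²) = 121.00 ≈ 120.98 km. ✓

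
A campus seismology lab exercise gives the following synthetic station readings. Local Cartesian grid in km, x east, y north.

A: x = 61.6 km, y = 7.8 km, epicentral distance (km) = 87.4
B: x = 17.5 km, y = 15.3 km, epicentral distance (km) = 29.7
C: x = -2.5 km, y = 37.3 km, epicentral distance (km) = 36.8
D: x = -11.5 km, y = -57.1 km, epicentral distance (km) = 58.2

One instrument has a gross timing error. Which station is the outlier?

Solve using three stations at a time. Using B, C, D (subtract circle equations pairwise → linear system) gives (x, y) ≈ (-8.5, 1.0).
Distances from that point to each station vs reported:
  A: calculated 70.4 vs reported 87.4 → residual 17.0 km
  B: calculated 29.7 vs reported 29.7 → residual 0.0 km
  C: calculated 36.8 vs reported 36.8 → residual 0.0 km
  D: calculated 58.2 vs reported 58.2 → residual 0.0 km
B, C, D are mutually consistent (residuals ≈ 0); A is off by 17.0 km.

A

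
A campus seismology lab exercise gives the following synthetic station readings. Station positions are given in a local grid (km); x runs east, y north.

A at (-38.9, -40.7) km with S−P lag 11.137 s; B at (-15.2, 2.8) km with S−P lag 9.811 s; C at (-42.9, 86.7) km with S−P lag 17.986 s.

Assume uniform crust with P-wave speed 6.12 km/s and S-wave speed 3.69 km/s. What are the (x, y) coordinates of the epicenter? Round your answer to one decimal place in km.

Distance from S−P lag: d = Δt · v_P v_S / (v_P − v_S) = Δt · (6.12·3.69)/(6.12−3.69) ≈ 9.2933·Δt.
So d_A = 103.50, d_B = 91.18, d_C = 167.15 km.
Circle about each station: (x + 38.9)² + (y + 40.7)² = 103.50²; (x + 15.2)² + (y − 2.8)² = 91.18²; (x + 42.9)² + (y − 86.7)² = 167.15².
Subtracting pairs of circle equations eliminates x²+y² and gives linear equations (the radical axes):
47.4 x + 87.0 y = -532.36
-8.0 x + 254.8 y = -11039.27
Solving the 2×2 system: x ≈ 64.6, y ≈ -41.3 km.

64.6 km east, -41.3 km north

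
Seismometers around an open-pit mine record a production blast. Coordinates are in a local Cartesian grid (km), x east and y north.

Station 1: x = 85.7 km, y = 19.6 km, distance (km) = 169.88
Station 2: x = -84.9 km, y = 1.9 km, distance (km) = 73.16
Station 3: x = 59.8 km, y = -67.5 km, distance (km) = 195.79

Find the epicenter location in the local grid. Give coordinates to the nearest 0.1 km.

(-75.1, 74.4)

Circle about each station: (x − 85.7)² + (y − 19.6)² = 169.88²; (x + 84.9)² + (y − 1.9)² = 73.16²; (x − 59.8)² + (y + 67.5)² = 195.79².
Subtracting the Station 1 equation from the Station 2 and Station 3 equations removes the quadratic terms:
-341.2 x − 35.4 y = 22989.80
-51.8 x − 174.2 y = -9070.87
Solving the 2×2 system: x ≈ -75.1, y ≈ 74.4 km.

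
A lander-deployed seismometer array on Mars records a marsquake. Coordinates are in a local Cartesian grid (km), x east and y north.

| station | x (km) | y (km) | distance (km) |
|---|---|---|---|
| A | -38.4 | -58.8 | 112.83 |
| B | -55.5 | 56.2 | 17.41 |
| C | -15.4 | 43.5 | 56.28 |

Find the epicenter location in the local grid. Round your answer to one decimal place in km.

Circle about each station: (x + 38.4)² + (y + 58.8)² = 112.83²; (x + 55.5)² + (y − 56.2)² = 17.41²; (x + 15.4)² + (y − 43.5)² = 56.28².
Subtracting the A equation from the B and C equations removes the quadratic terms:
-34.2 x + 230.0 y = 13734.19
46.0 x + 204.6 y = 6760.58
Solving the 2×2 system: x ≈ -71.4, y ≈ 49.1 km.

-71.4 km east, 49.1 km north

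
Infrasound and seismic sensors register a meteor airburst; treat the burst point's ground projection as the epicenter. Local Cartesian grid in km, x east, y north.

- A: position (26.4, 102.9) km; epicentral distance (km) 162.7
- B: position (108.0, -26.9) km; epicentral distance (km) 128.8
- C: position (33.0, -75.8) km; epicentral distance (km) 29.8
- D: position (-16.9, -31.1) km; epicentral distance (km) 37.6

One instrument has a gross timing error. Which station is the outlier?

Solve using three stations at a time. Using A, C, D (subtract circle equations pairwise → linear system) gives (x, y) ≈ (8.5, -58.8).
Distances from that point to each station vs reported:
  A: calculated 162.7 vs reported 162.7 → residual 0.0 km
  B: calculated 104.5 vs reported 128.8 → residual 24.3 km
  C: calculated 29.8 vs reported 29.8 → residual 0.0 km
  D: calculated 37.6 vs reported 37.6 → residual 0.0 km
A, C, D are mutually consistent (residuals ≈ 0); B is off by 24.3 km.

B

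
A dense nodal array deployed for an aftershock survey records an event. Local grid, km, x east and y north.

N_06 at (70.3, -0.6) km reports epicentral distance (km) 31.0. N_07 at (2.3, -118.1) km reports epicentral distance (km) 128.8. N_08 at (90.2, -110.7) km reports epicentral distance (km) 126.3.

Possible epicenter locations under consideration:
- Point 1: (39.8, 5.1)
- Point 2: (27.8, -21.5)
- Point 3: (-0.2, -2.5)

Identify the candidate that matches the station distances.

For each candidate, compare |candidate − station| to the reported distance:
Point 1: residuals N_06 0.0, N_07 0.0, N_08 0.0 → max 0.0 km
Point 2: residuals N_06 16.4, N_07 28.9, N_08 17.4 → max 28.9 km
Point 3: residuals N_06 39.5, N_07 13.2, N_08 14.7 → max 39.5 km
Only Point 1 has all residuals ≈ 0.

Point 1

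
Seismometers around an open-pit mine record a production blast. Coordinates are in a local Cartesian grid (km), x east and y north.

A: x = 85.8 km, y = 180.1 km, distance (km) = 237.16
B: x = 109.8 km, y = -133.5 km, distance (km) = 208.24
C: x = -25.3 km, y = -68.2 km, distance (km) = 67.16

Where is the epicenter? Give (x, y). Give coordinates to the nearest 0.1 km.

Circle about each station: (x − 85.8)² + (y − 180.1)² = 237.16²; (x − 109.8)² + (y + 133.5)² = 208.24²; (x + 25.3)² + (y + 68.2)² = 67.16².
Subtracting the A equation from the B and C equations removes the quadratic terms:
48.0 x − 627.2 y = 2961.61
-222.2 x − 496.6 y = 17228.08
Solving the 2×2 system: x ≈ -57.2, y ≈ -9.1 km.
Check against A (with the unrounded x, y): √((x − 85.8)²+(y − 180.1)²) = 237.16 ≈ 237.16 km. ✓

(-57.2, -9.1)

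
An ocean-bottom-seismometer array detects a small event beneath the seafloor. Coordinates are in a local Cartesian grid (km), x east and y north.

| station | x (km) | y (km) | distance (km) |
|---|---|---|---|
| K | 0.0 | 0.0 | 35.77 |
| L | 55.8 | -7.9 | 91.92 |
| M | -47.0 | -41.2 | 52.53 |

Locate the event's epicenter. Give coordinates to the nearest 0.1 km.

Circle about each station: x² + y² = 35.77²; (x − 55.8)² + (y + 7.9)² = 91.92²; (x + 47.0)² + (y + 41.2)² = 52.53².
Subtracting the K equation from the L and M equations removes the quadratic terms:
111.6 x − 15.8 y = -3993.74
-94.0 x − 82.4 y = 2426.53
Solving the 2×2 system: x ≈ -34.4, y ≈ 9.8 km.

(-34.4, 9.8)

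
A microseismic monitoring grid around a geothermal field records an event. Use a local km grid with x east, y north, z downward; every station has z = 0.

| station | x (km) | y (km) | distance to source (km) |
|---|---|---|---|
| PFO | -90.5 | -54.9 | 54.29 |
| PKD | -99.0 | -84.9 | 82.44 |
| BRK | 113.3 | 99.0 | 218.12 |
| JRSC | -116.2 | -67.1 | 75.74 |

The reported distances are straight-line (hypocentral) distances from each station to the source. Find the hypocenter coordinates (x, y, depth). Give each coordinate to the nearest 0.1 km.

Each station gives a sphere (x−x_i)² + (y−y_i)² + z² = d_i² (stations at z=0).
Subtracting the PFO sphere from PKD and BRK: z² cancels, leaving linear equations in x and y:
-17.0 x − 60.0 y = 1955.80
407.6 x + 307.8 y = -33195.30
Solving: x ≈ -72.293, y ≈ -12.114 km (keep extra digits for the depth step; rounded: -72.3, -12.1).
Then from the PFO sphere: z² = 54.29² − (x + 90.5)² − (y + 54.9)² with x = -72.293, y = -12.114, so z ≈ 28.023 ≈ 28.0 km.

(-72.3, -12.1, 28.0)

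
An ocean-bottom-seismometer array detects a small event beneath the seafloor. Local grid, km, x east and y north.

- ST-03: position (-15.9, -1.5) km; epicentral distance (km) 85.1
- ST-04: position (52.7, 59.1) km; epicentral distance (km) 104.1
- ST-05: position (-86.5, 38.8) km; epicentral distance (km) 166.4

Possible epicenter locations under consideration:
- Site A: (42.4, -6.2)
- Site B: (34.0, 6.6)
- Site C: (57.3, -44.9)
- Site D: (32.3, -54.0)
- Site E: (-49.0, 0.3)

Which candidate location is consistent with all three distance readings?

Site C

For each candidate, compare |candidate − station| to the reported distance:
Site A: residuals ST-03 26.6, ST-04 38.0, ST-05 29.9 → max 38.0 km
Site B: residuals ST-03 34.5, ST-04 48.4, ST-05 41.7 → max 48.4 km
Site C: residuals ST-03 0.0, ST-04 0.0, ST-05 0.0 → max 0.0 km
Site D: residuals ST-03 13.8, ST-04 10.8, ST-05 15.7 → max 15.7 km
Site E: residuals ST-03 52.0, ST-04 13.4, ST-05 112.7 → max 112.7 km
Only Site C has all residuals ≈ 0.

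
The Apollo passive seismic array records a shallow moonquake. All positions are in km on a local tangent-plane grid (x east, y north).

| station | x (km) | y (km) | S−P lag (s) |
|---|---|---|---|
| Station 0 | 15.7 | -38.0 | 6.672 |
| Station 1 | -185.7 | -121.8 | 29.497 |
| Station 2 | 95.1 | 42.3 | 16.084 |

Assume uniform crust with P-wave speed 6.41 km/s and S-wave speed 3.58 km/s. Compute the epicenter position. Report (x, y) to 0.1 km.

Distance from S−P lag: d = Δt · v_P v_S / (v_P − v_S) = Δt · (6.41·3.58)/(6.41−3.58) ≈ 8.1088·Δt.
So d_Station 0 = 54.10, d_Station 1 = 239.18, d_Station 2 = 130.42 km.
Circle about each station: (x − 15.7)² + (y + 38.0)² = 54.10²; (x + 185.7)² + (y + 121.8)² = 239.18²; (x − 95.1)² + (y − 42.3)² = 130.42².
Subtracting pairs of circle equations eliminates x²+y² and gives linear equations (the radical axes):
-402.8 x − 167.6 y = -6651.02
158.8 x + 160.6 y = -4939.76
Solving the 2×2 system: x ≈ 49.8, y ≈ -80.0 km.

x ≈ 49.8 km, y ≈ -80.0 km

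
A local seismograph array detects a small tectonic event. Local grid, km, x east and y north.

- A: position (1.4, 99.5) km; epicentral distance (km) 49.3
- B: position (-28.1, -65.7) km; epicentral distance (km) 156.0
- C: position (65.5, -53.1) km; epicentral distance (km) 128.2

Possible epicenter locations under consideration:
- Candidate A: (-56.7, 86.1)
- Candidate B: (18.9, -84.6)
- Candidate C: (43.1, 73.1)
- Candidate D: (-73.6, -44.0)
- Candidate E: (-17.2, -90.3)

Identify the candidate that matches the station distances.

Candidate C

For each candidate, compare |candidate − station| to the reported distance:
Candidate A: residuals A 10.3, B 1.5, C 57.0 → max 57.0 km
Candidate B: residuals A 135.6, B 105.3, C 72.0 → max 135.6 km
Candidate C: residuals A 0.1, B 0.0, C 0.0 → max 0.1 km
Candidate D: residuals A 112.6, B 105.6, C 11.2 → max 112.6 km
Candidate E: residuals A 141.4, B 129.1, C 37.5 → max 141.4 km
Only Candidate C has all residuals ≈ 0.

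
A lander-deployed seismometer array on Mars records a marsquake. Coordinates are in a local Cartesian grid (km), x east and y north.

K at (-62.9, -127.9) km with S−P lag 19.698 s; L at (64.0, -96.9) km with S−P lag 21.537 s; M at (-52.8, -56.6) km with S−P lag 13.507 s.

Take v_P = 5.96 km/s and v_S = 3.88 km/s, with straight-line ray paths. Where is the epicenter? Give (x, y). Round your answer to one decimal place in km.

x ≈ -85.8 km, y ≈ 89.9 km

Distance from S−P lag: d = Δt · v_P v_S / (v_P − v_S) = Δt · (5.96·3.88)/(5.96−3.88) ≈ 11.1177·Δt.
So d_K = 219.00, d_L = 239.44, d_M = 150.17 km.
Circle about each station: (x + 62.9)² + (y + 127.9)² = 219.00²; (x − 64.0)² + (y + 96.9)² = 239.44²; (x + 52.8)² + (y + 56.6)² = 150.17².
Subtracting pairs of circle equations eliminates x²+y² and gives linear equations (the radical axes):
253.8 x + 62.0 y = -16199.72
20.2 x + 142.6 y = 11086.55
Solving the 2×2 system: x ≈ -85.8, y ≈ 89.9 km.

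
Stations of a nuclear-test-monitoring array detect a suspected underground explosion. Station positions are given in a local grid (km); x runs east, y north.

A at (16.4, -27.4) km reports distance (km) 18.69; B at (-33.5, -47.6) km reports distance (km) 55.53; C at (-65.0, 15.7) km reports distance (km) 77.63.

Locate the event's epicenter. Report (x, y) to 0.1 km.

8.0 km east, -10.7 km north

Circle about each station: (x − 16.4)² + (y + 27.4)² = 18.69²; (x + 33.5)² + (y + 47.6)² = 55.53²; (x + 65.0)² + (y − 15.7)² = 77.63².
Subtracting pairs of circle equations eliminates x²+y² and gives linear equations (the radical axes):
-99.8 x − 40.4 y = -365.97
-162.8 x + 86.2 y = -2225.33
Solving the 2×2 system: x ≈ 8.0, y ≈ -10.7 km.
Check against A (with the unrounded x, y): √((x − 16.4)²+(y + 27.4)²) = 18.69 ≈ 18.69 km. ✓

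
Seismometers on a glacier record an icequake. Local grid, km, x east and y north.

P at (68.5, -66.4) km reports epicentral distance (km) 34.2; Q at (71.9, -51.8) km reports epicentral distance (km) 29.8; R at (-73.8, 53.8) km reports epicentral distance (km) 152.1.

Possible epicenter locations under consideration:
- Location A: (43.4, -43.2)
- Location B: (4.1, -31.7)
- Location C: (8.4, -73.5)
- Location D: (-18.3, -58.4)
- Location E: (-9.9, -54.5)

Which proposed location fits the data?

For each candidate, compare |candidate − station| to the reported distance:
Location A: residuals P 0.0, Q 0.0, R 0.0 → max 0.0 km
Location B: residuals P 39.0, Q 40.9, R 36.4 → max 40.9 km
Location C: residuals P 26.3, Q 37.3, R 0.6 → max 37.3 km
Location D: residuals P 53.0, Q 60.6, R 26.9 → max 60.6 km
Location E: residuals P 45.1, Q 52.0, R 26.4 → max 52.0 km
Only Location A has all residuals ≈ 0.

Location A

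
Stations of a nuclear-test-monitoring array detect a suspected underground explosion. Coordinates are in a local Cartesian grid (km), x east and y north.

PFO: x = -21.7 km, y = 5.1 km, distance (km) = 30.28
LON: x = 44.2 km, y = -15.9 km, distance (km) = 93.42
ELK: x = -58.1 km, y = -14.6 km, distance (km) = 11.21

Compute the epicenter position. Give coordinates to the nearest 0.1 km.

Circle about each station: (x + 21.7)² + (y − 5.1)² = 30.28²; (x − 44.2)² + (y + 15.9)² = 93.42²; (x + 58.1)² + (y + 14.6)² = 11.21².
Subtracting the PFO equation from the LON and ELK equations removes the quadratic terms:
131.8 x − 42.0 y = -6100.87
-72.8 x − 39.4 y = 3883.08
Solving the 2×2 system: x ≈ -48.9, y ≈ -8.2 km.

-48.9 km east, -8.2 km north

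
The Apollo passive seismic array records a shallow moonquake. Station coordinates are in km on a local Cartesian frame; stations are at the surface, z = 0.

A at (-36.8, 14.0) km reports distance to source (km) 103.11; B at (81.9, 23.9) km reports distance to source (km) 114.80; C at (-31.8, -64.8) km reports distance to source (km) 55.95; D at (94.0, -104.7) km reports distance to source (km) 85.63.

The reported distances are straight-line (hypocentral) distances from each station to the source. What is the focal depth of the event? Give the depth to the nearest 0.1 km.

Each station gives a sphere (x−x_i)² + (y−y_i)² + z² = d_i² (stations at z=0).
Subtracting the A sphere from B and C: z² cancels, leaving linear equations in x and y:
237.4 x + 19.8 y = 3181.21
10.0 x − 157.6 y = 11161.31
Solving: x ≈ 19.205, y ≈ -69.602 km (keep extra digits for the depth step; rounded: 19.2, -69.6).
Then from the A sphere: z² = 103.11² − (x + 36.8)² − (y − 14.0)² with x = 19.205, y = -69.602, so z ≈ 22.490 ≈ 22.5 km.
Check against D (with the unrounded solution): distance 85.63 ≈ 85.63 km. ✓

z ≈ 22.5 km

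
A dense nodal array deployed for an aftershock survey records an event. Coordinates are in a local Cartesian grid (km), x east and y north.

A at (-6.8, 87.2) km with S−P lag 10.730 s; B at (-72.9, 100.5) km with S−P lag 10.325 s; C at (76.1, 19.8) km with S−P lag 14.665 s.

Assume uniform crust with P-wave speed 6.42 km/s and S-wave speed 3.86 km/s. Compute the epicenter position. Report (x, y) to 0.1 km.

Distance from S−P lag: d = Δt · v_P v_S / (v_P − v_S) = Δt · (6.42·3.86)/(6.42−3.86) ≈ 9.6802·Δt.
So d_A = 103.87, d_B = 99.95, d_C = 141.96 km.
Circle about each station: (x + 6.8)² + (y − 87.2)² = 103.87²; (x + 72.9)² + (y − 100.5)² = 99.95²; (x − 76.1)² + (y − 19.8)² = 141.96².
Subtracting the A equation from the B and C equations removes the quadratic terms:
-132.2 x + 26.6 y = 8563.55
165.8 x − 134.8 y = -10830.49
Solving the 2×2 system: x ≈ -64.6, y ≈ 0.9 km.

x ≈ -64.6 km, y ≈ 0.9 km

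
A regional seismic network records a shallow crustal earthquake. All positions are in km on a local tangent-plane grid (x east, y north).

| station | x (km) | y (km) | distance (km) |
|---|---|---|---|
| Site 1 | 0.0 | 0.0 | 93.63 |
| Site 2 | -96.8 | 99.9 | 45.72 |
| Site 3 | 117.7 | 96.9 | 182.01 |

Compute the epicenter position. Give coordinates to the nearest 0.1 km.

Circle about each station: x² + y² = 93.63²; (x + 96.8)² + (y − 99.9)² = 45.72²; (x − 117.7)² + (y − 96.9)² = 182.01².
Subtracting the Site 1 equation from the Site 2 and Site 3 equations removes the quadratic terms:
-193.6 x + 199.8 y = 26026.51
235.4 x + 193.8 y = -1118.16
Solving the 2×2 system: x ≈ -62.3, y ≈ 69.9 km.

(-62.3, 69.9)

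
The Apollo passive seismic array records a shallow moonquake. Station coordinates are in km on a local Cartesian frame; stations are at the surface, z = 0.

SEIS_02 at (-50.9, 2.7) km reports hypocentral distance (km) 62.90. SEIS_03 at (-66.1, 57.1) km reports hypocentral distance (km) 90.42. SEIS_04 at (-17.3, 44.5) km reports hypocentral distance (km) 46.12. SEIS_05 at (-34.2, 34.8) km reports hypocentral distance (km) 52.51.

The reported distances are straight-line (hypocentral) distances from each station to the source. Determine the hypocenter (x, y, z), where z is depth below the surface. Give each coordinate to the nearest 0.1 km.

x ≈ 9.8 km, y ≈ 10.2 km, depth ≈ 14.7 km

Each station gives a sphere (x−x_i)² + (y−y_i)² + z² = d_i² (stations at z=0).
Subtracting the SEIS_02 sphere from SEIS_03 and SEIS_04: z² cancels, leaving linear equations in x and y:
-30.4 x + 108.8 y = 812.15
67.2 x + 83.6 y = 1510.80
Solving: x ≈ 9.792, y ≈ 10.201 km (keep extra digits for the depth step; rounded: 9.8, 10.2).
Then from the SEIS_02 sphere: z² = 62.90² − (x + 50.9)² − (y − 2.7)² with x = 9.792, y = 10.201, so z ≈ 14.718 ≈ 14.7 km.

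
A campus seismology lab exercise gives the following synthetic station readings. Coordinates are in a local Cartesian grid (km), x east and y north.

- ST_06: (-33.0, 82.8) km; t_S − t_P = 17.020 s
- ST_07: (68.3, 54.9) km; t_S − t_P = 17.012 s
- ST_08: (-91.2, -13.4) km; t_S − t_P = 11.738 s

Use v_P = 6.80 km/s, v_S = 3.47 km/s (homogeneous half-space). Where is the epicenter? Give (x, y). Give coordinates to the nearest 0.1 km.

x ≈ -11.1 km, y ≈ -35.8 km

Distance from S−P lag: d = Δt · v_P v_S / (v_P − v_S) = Δt · (6.80·3.47)/(6.80−3.47) ≈ 7.0859·Δt.
So d_ST_06 = 120.60, d_ST_07 = 120.55, d_ST_08 = 83.17 km.
Circle about each station: (x + 33.0)² + (y − 82.8)² = 120.60²; (x − 68.3)² + (y − 54.9)² = 120.55²; (x + 91.2)² + (y + 13.4)² = 83.17².
Subtracting the ST_06 equation from the ST_07 and ST_08 equations removes the quadratic terms:
202.6 x − 55.8 y = -253.88
-116.4 x − 192.4 y = 8179.27
Solving the 2×2 system: x ≈ -11.1, y ≈ -35.8 km.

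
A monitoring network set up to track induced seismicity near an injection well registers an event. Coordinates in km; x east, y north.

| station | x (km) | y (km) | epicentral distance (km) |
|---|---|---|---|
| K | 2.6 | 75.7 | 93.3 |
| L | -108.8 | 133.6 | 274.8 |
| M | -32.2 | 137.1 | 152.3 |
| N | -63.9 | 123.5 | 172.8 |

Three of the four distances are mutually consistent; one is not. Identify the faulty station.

Solve using three stations at a time. Using K, M, N (subtract circle equations pairwise → linear system) gives (x, y) ≈ (92.0, 48.9).
Distances from that point to each station vs reported:
  K: calculated 93.3 vs reported 93.3 → residual 0.0 km
  L: calculated 217.9 vs reported 274.8 → residual 56.9 km
  M: calculated 152.3 vs reported 152.3 → residual 0.0 km
  N: calculated 172.8 vs reported 172.8 → residual 0.0 km
K, M, N are mutually consistent (residuals ≈ 0); L is off by 56.9 km.

L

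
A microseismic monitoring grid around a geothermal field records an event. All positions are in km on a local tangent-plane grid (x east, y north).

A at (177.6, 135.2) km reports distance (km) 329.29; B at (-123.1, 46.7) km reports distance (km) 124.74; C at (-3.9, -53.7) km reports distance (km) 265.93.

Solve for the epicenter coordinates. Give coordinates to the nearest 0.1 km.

Circle about each station: (x − 177.6)² + (y − 135.2)² = 329.29²; (x + 123.1)² + (y − 46.7)² = 124.74²; (x + 3.9)² + (y + 53.7)² = 265.93².
Subtracting the A equation from the B and C equations removes the quadratic terms:
-601.4 x − 177.0 y = 60385.54
-363.0 x − 377.8 y = -9208.76
Solving the 2×2 system: x ≈ -150.0, y ≈ 168.5 km.

(-150.0, 168.5)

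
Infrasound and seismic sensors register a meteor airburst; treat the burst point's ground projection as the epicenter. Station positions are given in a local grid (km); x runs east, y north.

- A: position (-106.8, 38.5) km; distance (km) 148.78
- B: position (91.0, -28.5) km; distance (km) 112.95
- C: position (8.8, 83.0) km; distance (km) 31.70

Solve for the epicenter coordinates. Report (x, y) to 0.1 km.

x ≈ 38.3 km, y ≈ 71.4 km

Circle about each station: (x + 106.8)² + (y − 38.5)² = 148.78²; (x − 91.0)² + (y + 28.5)² = 112.95²; (x − 8.8)² + (y − 83.0)² = 31.70².
Subtracting the A equation from the B and C equations removes the quadratic terms:
395.6 x − 134.0 y = 5582.55
231.2 x + 89.0 y = 15208.55
Solving the 2×2 system: x ≈ 38.3, y ≈ 71.4 km.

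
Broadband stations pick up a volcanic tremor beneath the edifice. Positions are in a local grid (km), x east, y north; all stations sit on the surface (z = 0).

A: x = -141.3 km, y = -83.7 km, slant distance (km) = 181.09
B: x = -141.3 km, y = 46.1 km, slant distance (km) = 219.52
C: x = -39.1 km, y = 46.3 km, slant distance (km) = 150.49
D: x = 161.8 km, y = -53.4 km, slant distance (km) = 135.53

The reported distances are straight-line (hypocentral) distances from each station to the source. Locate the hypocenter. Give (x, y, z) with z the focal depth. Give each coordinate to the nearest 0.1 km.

x ≈ 35.0 km, y ≈ -78.1 km, depth ≈ 41.0 km

Each station gives a sphere (x−x_i)² + (y−y_i)² + z² = d_i² (stations at z=0).
Subtracting the A sphere from B and C: z² cancels, leaving linear equations in x and y:
0.0 x + 259.6 y = -20275.92
204.4 x + 260.0 y = -13152.53
Solving: x ≈ 35.003, y ≈ -78.104 km (keep extra digits for the depth step; rounded: 35.0, -78.1).
Then from the A sphere: z² = 181.09² − (x + 141.3)² − (y + 83.7)² with x = 35.003, y = -78.104, so z ≈ 40.982 ≈ 41.0 km.
Check against D (with the unrounded solution): distance 135.53 ≈ 135.53 km. ✓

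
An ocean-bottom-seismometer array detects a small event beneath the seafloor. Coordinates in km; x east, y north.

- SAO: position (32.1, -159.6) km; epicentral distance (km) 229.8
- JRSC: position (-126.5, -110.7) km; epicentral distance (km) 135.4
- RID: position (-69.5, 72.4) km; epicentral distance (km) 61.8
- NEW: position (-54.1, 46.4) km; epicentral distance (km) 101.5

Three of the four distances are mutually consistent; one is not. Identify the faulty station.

Solve using three stations at a time. Using SAO, JRSC, RID (subtract circle equations pairwise → linear system) gives (x, y) ≈ (-107.0, 23.3).
Distances from that point to each station vs reported:
  SAO: calculated 229.8 vs reported 229.8 → residual 0.0 km
  JRSC: calculated 135.4 vs reported 135.4 → residual 0.0 km
  RID: calculated 61.8 vs reported 61.8 → residual 0.0 km
  NEW: calculated 57.8 vs reported 101.5 → residual 43.7 km
SAO, JRSC, RID are mutually consistent (residuals ≈ 0); NEW is off by 43.7 km.

NEW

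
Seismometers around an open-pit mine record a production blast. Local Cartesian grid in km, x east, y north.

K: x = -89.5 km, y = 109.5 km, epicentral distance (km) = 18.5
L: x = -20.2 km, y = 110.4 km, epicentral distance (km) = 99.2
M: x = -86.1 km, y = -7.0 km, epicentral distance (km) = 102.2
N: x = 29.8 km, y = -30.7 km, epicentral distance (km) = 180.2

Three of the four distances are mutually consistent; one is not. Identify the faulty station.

L

Solve using three stations at a time. Using K, M, N (subtract circle equations pairwise → linear system) gives (x, y) ≈ (-100.0, 94.3).
Distances from that point to each station vs reported:
  K: calculated 18.5 vs reported 18.5 → residual 0.0 km
  L: calculated 81.5 vs reported 99.2 → residual 17.7 km
  M: calculated 102.2 vs reported 102.2 → residual 0.0 km
  N: calculated 180.2 vs reported 180.2 → residual 0.0 km
K, M, N are mutually consistent (residuals ≈ 0); L is off by 17.7 km.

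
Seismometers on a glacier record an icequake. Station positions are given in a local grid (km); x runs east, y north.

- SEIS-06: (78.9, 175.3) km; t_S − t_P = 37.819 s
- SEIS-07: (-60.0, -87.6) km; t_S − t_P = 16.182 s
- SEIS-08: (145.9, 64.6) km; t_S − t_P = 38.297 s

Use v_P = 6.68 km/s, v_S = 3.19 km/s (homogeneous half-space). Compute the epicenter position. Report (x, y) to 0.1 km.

(-81.2, 8.9)

Distance from S−P lag: d = Δt · v_P v_S / (v_P − v_S) = Δt · (6.68·3.19)/(6.68−3.19) ≈ 6.1058·Δt.
So d_SEIS-06 = 230.91, d_SEIS-07 = 98.80, d_SEIS-08 = 233.83 km.
Circle about each station: (x − 78.9)² + (y − 175.3)² = 230.91²; (x + 60.0)² + (y + 87.6)² = 98.80²; (x − 145.9)² + (y − 64.6)² = 233.83².
Subtracting pairs of circle equations eliminates x²+y² and gives linear equations (the radical axes):
-277.8 x − 525.8 y = 17876.45
134.0 x − 221.4 y = -12852.37
Solving the 2×2 system: x ≈ -81.2, y ≈ 8.9 km.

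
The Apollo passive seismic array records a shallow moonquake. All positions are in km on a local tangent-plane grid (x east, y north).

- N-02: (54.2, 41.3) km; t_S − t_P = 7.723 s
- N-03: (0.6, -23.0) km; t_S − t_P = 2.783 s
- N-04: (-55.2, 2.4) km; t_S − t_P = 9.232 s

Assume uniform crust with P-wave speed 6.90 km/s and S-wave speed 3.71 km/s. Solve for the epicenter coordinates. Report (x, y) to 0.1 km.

Distance from S−P lag: d = Δt · v_P v_S / (v_P − v_S) = Δt · (6.90·3.71)/(6.90−3.71) ≈ 8.0248·Δt.
So d_N-02 = 61.98, d_N-03 = 22.33, d_N-04 = 74.08 km.
Circle about each station: (x − 54.2)² + (y − 41.3)² = 61.98²; (x − 0.6)² + (y + 23.0)² = 22.33²; (x + 55.2)² + (y − 2.4)² = 74.08².
Subtracting pairs of circle equations eliminates x²+y² and gives linear equations (the radical axes):
-107.2 x − 128.6 y = -771.08
-218.8 x − 77.8 y = -3236.86
Solving the 2×2 system: x ≈ 18.0, y ≈ -9.0 km.

(18.0, -9.0)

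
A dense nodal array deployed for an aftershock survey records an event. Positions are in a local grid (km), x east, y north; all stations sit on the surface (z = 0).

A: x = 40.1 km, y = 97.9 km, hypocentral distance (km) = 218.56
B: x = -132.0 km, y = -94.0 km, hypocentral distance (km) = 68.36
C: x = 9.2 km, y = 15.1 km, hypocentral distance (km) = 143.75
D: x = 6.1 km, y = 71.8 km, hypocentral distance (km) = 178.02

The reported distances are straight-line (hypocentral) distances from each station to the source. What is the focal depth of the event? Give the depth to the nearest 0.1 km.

Each station gives a sphere (x−x_i)² + (y−y_i)² + z² = d_i² (stations at z=0).
Subtracting the A sphere from B and C: z² cancels, leaving linear equations in x and y:
-344.2 x − 383.8 y = 58162.96
-61.8 x − 165.6 y = 16224.64
Solving: x ≈ -102.305, y ≈ -59.796 km (keep extra digits for the depth step; rounded: -102.3, -59.8).
Then from the A sphere: z² = 218.56² − (x − 40.1)² − (y − 97.9)² with x = -102.305, y = -59.796, so z ≈ 51.198 ≈ 51.2 km.

51.2 km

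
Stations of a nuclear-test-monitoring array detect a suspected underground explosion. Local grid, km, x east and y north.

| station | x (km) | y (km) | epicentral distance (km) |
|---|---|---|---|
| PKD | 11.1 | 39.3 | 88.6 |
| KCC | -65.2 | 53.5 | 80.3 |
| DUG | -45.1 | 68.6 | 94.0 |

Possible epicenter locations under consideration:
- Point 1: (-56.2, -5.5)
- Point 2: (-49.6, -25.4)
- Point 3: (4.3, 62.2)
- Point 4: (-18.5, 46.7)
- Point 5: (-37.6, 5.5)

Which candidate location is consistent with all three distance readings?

For each candidate, compare |candidate − station| to the reported distance:
Point 1: residuals PKD 7.8, KCC 20.6, DUG 19.1 → max 20.6 km
Point 2: residuals PKD 0.1, KCC 0.1, DUG 0.1 → max 0.1 km
Point 3: residuals PKD 64.7, KCC 10.3, DUG 44.2 → max 64.7 km
Point 4: residuals PKD 58.1, KCC 33.1, DUG 59.5 → max 59.5 km
Point 5: residuals PKD 29.3, KCC 24.9, DUG 30.5 → max 30.5 km
Only Point 2 has all residuals ≈ 0.

Point 2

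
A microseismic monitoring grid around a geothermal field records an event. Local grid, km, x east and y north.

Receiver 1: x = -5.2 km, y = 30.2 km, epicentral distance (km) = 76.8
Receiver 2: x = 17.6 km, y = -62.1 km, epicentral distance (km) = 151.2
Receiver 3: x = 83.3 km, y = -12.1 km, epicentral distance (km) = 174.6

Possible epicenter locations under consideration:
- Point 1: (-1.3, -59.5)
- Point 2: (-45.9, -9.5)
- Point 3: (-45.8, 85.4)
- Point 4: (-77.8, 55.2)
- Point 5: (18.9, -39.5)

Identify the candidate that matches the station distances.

For each candidate, compare |candidate − station| to the reported distance:
Point 1: residuals Receiver 1 13.0, Receiver 2 132.1, Receiver 3 77.6 → max 132.1 km
Point 2: residuals Receiver 1 19.9, Receiver 2 68.7, Receiver 3 45.4 → max 68.7 km
Point 3: residuals Receiver 1 8.3, Receiver 2 9.3, Receiver 3 12.8 → max 12.8 km
Point 4: residuals Receiver 1 0.0, Receiver 2 0.0, Receiver 3 0.0 → max 0.0 km
Point 5: residuals Receiver 1 3.1, Receiver 2 128.6, Receiver 3 104.6 → max 128.6 km
Only Point 4 has all residuals ≈ 0.

Point 4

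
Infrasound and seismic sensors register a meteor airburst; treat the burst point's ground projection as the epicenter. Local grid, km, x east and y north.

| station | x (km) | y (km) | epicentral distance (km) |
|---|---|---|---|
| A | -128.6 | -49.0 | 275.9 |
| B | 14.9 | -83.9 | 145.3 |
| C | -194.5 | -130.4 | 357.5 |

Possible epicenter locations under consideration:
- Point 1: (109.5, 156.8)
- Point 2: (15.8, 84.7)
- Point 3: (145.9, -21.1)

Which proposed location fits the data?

For each candidate, compare |candidate − station| to the reported distance:
Point 1: residuals A 38.8, B 113.3, C 60.7 → max 113.3 km
Point 2: residuals A 79.1, B 23.3, C 56.7 → max 79.1 km
Point 3: residuals A 0.0, B 0.0, C 0.0 → max 0.0 km
Only Point 3 has all residuals ≈ 0.

Point 3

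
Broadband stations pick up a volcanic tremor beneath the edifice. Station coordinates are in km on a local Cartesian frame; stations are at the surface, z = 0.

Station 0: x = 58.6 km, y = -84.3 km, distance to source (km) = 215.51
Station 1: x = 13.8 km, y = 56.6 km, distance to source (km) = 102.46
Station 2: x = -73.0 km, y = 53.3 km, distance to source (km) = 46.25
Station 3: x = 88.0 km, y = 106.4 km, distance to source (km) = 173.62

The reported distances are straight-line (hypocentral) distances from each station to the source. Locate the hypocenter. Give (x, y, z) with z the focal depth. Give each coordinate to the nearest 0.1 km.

(-78.6, 77.2, 39.2)

Each station gives a sphere (x−x_i)² + (y−y_i)² + z² = d_i² (stations at z=0).
Subtracting the Station 0 sphere from Station 1 and Station 2: z² cancels, leaving linear equations in x and y:
-89.6 x + 281.8 y = 28800.06
-263.2 x + 275.2 y = 41934.94
Solving: x ≈ -78.597, y ≈ 77.210 km (keep extra digits for the depth step; rounded: -78.6, 77.2).
Then from the Station 0 sphere: z² = 215.51² − (x − 58.6)² − (y + 84.3)² with x = -78.597, y = 77.210, so z ≈ 39.193 ≈ 39.2 km.
Check against Station 3 (with the unrounded solution): distance 173.62 ≈ 173.62 km. ✓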